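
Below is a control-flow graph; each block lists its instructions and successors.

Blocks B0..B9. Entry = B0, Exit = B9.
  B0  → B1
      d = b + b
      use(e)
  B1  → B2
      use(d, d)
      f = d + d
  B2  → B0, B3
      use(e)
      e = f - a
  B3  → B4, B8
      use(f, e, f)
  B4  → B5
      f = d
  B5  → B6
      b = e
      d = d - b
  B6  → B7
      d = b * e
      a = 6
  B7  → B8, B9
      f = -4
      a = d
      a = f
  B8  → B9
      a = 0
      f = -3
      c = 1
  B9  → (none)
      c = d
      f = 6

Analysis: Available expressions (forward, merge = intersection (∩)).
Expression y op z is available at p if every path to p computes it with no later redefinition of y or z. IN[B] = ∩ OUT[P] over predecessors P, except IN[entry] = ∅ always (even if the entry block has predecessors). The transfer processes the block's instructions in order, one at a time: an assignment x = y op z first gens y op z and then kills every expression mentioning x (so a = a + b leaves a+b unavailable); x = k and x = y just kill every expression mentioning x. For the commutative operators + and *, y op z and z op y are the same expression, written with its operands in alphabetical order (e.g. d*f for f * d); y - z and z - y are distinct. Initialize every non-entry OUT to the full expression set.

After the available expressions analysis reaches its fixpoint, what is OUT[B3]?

Answer: {b+b, d+d, f-a}

Trace:
Fixpoint table:
  B0:   IN={}   OUT={b+b}
  B1:   IN={b+b}   OUT={b+b, d+d}
  B2:   IN={b+b, d+d}   OUT={b+b, d+d, f-a}
  B3:   IN={b+b, d+d, f-a}   OUT={b+b, d+d, f-a}
  B4:   IN={b+b, d+d, f-a}   OUT={b+b, d+d}
  B5:   IN={b+b, d+d}   OUT={}
  B6:   IN={}   OUT={b*e}
  B7:   IN={b*e}   OUT={b*e}
  B8:   IN={}   OUT={}
  B9:   IN={}   OUT={}

Merge at B3: IN[B3] = OUT[B2] = {b+b, d+d, f-a}
Applying B3's transfer function to that IN value gives OUT[B3] (row B3 above).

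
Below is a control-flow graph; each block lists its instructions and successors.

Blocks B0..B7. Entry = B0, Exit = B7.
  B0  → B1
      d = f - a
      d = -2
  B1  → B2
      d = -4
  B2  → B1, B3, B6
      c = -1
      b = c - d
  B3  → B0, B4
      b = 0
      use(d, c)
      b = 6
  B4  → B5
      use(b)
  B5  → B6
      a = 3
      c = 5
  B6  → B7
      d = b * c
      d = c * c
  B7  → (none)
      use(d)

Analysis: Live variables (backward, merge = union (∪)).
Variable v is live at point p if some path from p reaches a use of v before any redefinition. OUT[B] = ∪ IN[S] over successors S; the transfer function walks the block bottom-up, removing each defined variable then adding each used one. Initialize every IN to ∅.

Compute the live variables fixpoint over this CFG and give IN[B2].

Per-block solution:
  B0:  IN={a, f}  OUT={a, f}
  B1:  IN={a, f}  OUT={a, d, f}
  B2:  IN={a, d, f}  OUT={a, b, c, d, f}
  B3:  IN={a, c, d, f}  OUT={a, b, f}
  B4:  IN={b}  OUT={b}
  B5:  IN={b}  OUT={b, c}
  B6:  IN={b, c}  OUT={d}
  B7:  IN={d}  OUT={}

Merge at B2: OUT[B2] = IN[B1] ⊔ IN[B3] ⊔ IN[B6] = {a, b, c, d, f}
Applying B2's transfer function to that OUT value gives IN[B2] (row B2 above).

Answer: {a, d, f}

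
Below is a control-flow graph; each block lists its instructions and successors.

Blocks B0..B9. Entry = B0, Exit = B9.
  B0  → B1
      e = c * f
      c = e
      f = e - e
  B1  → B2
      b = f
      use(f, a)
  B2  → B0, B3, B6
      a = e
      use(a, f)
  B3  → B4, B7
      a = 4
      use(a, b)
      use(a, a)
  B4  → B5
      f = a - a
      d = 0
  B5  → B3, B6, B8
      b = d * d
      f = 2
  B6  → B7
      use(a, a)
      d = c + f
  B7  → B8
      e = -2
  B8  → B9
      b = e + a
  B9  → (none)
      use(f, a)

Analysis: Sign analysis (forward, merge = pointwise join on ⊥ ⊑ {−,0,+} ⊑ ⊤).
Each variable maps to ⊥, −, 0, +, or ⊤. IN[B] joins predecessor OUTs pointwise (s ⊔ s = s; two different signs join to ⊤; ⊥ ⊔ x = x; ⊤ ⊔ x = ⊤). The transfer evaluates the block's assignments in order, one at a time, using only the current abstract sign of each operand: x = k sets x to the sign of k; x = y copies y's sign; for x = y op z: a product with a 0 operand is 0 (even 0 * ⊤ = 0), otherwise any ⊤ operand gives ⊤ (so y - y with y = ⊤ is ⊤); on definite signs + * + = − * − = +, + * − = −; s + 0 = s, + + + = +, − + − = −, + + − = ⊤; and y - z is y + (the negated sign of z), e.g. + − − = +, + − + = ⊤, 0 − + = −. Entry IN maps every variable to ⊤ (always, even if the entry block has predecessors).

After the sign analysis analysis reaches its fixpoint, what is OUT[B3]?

Converged values:
  B0: | IN=(all ⊤) | OUT=(all ⊤)
  B1: | IN=(all ⊤) | OUT=(all ⊤)
  B2: | IN=(all ⊤) | OUT=(all ⊤)
  B3: | IN=(all ⊤) | OUT={a:+; rest ⊤}
  B4: | IN={a:+; rest ⊤} | OUT={a:+, d:0; rest ⊤}
  B5: | IN={a:+, d:0; rest ⊤} | OUT={a:+, b:0, d:0, f:+; rest ⊤}
  B6: | IN=(all ⊤) | OUT=(all ⊤)
  B7: | IN=(all ⊤) | OUT={e:-; rest ⊤}
  B8: | IN=(all ⊤) | OUT=(all ⊤)
  B9: | IN=(all ⊤) | OUT=(all ⊤)

Merge at B3: IN[B3] = OUT[B2] ⊔ OUT[B5] = {a: ⊤, b: ⊤, c: ⊤, d: ⊤, e: ⊤, f: ⊤}
Applying B3's transfer function to that IN value gives OUT[B3] (row B3 above).

Answer: {a: +, b: ⊤, c: ⊤, d: ⊤, e: ⊤, f: ⊤}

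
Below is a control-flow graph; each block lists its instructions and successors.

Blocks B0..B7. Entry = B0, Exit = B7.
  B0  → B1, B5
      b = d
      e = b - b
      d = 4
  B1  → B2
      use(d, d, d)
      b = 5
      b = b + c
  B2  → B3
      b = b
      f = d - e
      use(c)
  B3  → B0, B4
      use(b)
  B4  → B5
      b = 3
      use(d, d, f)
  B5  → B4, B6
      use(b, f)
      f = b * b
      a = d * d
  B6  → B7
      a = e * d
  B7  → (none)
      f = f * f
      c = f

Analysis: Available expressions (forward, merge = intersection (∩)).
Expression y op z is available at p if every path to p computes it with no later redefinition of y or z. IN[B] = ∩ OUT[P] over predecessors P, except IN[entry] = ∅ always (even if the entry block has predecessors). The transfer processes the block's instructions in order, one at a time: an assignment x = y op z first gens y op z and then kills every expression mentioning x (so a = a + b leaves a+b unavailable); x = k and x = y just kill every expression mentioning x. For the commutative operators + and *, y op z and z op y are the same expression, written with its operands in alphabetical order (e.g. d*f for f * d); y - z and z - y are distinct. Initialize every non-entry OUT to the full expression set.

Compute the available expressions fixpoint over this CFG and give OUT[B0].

Converged values:
  B0:  IN={}  OUT={b-b}
  B1:  IN={b-b}  OUT={}
  B2:  IN={}  OUT={d-e}
  B3:  IN={d-e}  OUT={d-e}
  B4:  IN={}  OUT={}
  B5:  IN={}  OUT={b*b, d*d}
  B6:  IN={b*b, d*d}  OUT={b*b, d*d, d*e}
  B7:  IN={b*b, d*d, d*e}  OUT={b*b, d*d, d*e}

Merge at B0 (entry node, so the boundary value {} is joined with the incoming edge(s)): IN[B0] = {} ∩ OUT[B3] = {}
Applying B0's transfer function to that IN value gives OUT[B0] (row B0 above).

Answer: {b-b}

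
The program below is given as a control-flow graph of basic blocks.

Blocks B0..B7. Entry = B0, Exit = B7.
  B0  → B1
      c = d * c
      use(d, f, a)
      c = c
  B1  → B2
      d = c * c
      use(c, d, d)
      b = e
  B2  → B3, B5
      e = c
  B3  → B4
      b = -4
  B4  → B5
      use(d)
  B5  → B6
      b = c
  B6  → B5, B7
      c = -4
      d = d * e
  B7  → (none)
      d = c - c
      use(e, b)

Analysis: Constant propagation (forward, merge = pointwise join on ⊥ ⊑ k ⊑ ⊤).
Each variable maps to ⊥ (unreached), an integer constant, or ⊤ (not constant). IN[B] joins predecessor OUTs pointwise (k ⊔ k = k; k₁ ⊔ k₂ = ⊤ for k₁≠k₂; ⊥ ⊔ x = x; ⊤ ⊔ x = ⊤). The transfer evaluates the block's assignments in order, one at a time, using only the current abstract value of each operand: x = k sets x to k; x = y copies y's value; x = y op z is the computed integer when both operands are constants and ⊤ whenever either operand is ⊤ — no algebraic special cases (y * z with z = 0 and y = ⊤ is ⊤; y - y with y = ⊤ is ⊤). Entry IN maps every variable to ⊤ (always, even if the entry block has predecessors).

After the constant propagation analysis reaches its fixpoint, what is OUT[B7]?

Answer: {a: ⊤, b: ⊤, c: -4, d: 0, e: ⊤, f: ⊤}

Working:
Per-block solution:
  B0: | IN=(all ⊤) | OUT=(all ⊤)
  B1: | IN=(all ⊤) | OUT=(all ⊤)
  B2: | IN=(all ⊤) | OUT=(all ⊤)
  B3: | IN=(all ⊤) | OUT={b:-4; rest ⊤}
  B4: | IN={b:-4; rest ⊤} | OUT={b:-4; rest ⊤}
  B5: | IN=(all ⊤) | OUT=(all ⊤)
  B6: | IN=(all ⊤) | OUT={c:-4; rest ⊤}
  B7: | IN={c:-4; rest ⊤} | OUT={c:-4, d:0; rest ⊤}

Merge at B7: IN[B7] = OUT[B6] = {a: ⊤, b: ⊤, c: -4, d: ⊤, e: ⊤, f: ⊤}
Applying B7's transfer function to that IN value gives OUT[B7] (row B7 above).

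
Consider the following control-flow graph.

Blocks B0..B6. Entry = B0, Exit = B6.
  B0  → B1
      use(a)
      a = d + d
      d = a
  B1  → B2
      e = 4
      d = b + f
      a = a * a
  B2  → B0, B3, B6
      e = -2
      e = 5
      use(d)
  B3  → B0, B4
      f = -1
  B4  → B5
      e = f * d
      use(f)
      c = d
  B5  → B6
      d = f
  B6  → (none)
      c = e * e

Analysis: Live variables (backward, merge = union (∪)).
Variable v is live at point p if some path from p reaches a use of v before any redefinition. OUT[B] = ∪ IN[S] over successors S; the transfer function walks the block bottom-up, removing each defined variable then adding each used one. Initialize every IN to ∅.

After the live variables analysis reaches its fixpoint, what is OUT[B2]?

Answer: {a, b, d, e, f}

Working:
Converged values:
  B0:   IN={a, b, d, f}   OUT={a, b, f}
  B1:   IN={a, b, f}   OUT={a, b, d, f}
  B2:   IN={a, b, d, f}   OUT={a, b, d, e, f}
  B3:   IN={a, b, d}   OUT={a, b, d, f}
  B4:   IN={d, f}   OUT={e, f}
  B5:   IN={e, f}   OUT={e}
  B6:   IN={e}   OUT={}

Merge at B2: OUT[B2] = IN[B0] ⊔ IN[B3] ⊔ IN[B6] = {a, b, d, e, f}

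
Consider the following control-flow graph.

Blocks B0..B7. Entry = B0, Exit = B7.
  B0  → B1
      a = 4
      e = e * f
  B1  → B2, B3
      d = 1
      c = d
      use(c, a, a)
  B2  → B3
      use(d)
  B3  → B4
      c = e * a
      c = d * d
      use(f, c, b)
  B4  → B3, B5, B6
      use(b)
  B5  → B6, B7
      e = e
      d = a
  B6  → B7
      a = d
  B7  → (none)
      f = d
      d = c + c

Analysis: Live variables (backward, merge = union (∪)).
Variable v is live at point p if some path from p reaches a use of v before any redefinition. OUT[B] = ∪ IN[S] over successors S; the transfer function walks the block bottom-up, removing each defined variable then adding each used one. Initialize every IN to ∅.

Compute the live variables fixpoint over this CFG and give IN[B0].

Fixpoint table:
  B0:  IN={b, e, f}  OUT={a, b, e, f}
  B1:  IN={a, b, e, f}  OUT={a, b, d, e, f}
  B2:  IN={a, b, d, e, f}  OUT={a, b, d, e, f}
  B3:  IN={a, b, d, e, f}  OUT={a, b, c, d, e, f}
  B4:  IN={a, b, c, d, e, f}  OUT={a, b, c, d, e, f}
  B5:  IN={a, c, e}  OUT={c, d}
  B6:  IN={c, d}  OUT={c, d}
  B7:  IN={c, d}  OUT={}

Merge at B0: OUT[B0] = IN[B1] = {a, b, e, f}
Applying B0's transfer function to that OUT value gives IN[B0] (row B0 above).

Answer: {b, e, f}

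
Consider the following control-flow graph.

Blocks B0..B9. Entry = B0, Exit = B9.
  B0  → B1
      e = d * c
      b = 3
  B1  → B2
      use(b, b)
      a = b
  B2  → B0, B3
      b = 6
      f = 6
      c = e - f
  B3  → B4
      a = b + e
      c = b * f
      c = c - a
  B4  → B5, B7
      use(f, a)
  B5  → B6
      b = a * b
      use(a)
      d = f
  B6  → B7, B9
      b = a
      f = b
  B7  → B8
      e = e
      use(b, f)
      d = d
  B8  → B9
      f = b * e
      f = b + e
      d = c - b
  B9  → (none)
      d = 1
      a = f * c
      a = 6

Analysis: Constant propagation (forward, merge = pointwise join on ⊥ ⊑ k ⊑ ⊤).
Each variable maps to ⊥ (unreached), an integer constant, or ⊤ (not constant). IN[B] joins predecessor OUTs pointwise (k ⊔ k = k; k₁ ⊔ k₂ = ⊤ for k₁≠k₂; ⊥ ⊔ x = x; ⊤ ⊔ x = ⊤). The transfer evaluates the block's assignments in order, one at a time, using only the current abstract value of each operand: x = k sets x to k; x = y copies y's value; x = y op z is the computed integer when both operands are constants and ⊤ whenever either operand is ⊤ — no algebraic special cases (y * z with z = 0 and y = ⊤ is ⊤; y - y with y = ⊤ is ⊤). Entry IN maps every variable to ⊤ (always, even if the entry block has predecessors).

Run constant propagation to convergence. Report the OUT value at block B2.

Converged values:
  B0:  IN=(all ⊤)  OUT={b:3; rest ⊤}
  B1:  IN={b:3; rest ⊤}  OUT={a:3, b:3; rest ⊤}
  B2:  IN={a:3, b:3; rest ⊤}  OUT={a:3, b:6, f:6; rest ⊤}
  B3:  IN={a:3, b:6, f:6; rest ⊤}  OUT={b:6, f:6; rest ⊤}
  B4:  IN={b:6, f:6; rest ⊤}  OUT={b:6, f:6; rest ⊤}
  B5:  IN={b:6, f:6; rest ⊤}  OUT={d:6, f:6; rest ⊤}
  B6:  IN={d:6, f:6; rest ⊤}  OUT={d:6; rest ⊤}
  B7:  IN=(all ⊤)  OUT=(all ⊤)
  B8:  IN=(all ⊤)  OUT=(all ⊤)
  B9:  IN=(all ⊤)  OUT={a:6, d:1; rest ⊤}

Merge at B2: IN[B2] = OUT[B1] = {a: 3, b: 3, c: ⊤, d: ⊤, e: ⊤, f: ⊤}
Applying B2's transfer function to that IN value gives OUT[B2] (row B2 above).

Answer: {a: 3, b: 6, c: ⊤, d: ⊤, e: ⊤, f: 6}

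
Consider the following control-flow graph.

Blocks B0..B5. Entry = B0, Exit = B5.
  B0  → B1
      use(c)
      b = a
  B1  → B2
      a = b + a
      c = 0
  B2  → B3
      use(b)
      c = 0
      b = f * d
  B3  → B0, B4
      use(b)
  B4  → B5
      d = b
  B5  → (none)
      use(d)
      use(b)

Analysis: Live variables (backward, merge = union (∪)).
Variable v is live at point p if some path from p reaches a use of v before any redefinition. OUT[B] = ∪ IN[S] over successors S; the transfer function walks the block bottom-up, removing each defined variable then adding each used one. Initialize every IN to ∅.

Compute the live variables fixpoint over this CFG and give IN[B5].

Fixpoint table:
  B0: | IN={a, c, d, f} | OUT={a, b, d, f}
  B1: | IN={a, b, d, f} | OUT={a, b, d, f}
  B2: | IN={a, b, d, f} | OUT={a, b, c, d, f}
  B3: | IN={a, b, c, d, f} | OUT={a, b, c, d, f}
  B4: | IN={b} | OUT={b, d}
  B5: | IN={b, d} | OUT={}

B5 is the boundary node: OUT[B5] = {}
Applying B5's transfer function to that OUT value gives IN[B5] (row B5 above).

Answer: {b, d}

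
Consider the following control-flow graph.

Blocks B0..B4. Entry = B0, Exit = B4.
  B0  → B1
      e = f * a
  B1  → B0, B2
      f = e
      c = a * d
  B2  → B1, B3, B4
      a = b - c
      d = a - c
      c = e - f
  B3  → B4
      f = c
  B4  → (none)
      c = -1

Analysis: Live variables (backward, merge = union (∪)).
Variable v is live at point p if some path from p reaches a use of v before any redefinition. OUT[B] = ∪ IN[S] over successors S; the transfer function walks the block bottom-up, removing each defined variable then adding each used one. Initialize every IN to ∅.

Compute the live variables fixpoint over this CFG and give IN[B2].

Per-block solution:
  B0: | IN={a, b, d, f} | OUT={a, b, d, e}
  B1: | IN={a, b, d, e} | OUT={a, b, c, d, e, f}
  B2: | IN={b, c, e, f} | OUT={a, b, c, d, e}
  B3: | IN={c} | OUT={}
  B4: | IN={} | OUT={}

Merge at B2: OUT[B2] = IN[B1] ⊔ IN[B3] ⊔ IN[B4] = {a, b, c, d, e}
Applying B2's transfer function to that OUT value gives IN[B2] (row B2 above).

Answer: {b, c, e, f}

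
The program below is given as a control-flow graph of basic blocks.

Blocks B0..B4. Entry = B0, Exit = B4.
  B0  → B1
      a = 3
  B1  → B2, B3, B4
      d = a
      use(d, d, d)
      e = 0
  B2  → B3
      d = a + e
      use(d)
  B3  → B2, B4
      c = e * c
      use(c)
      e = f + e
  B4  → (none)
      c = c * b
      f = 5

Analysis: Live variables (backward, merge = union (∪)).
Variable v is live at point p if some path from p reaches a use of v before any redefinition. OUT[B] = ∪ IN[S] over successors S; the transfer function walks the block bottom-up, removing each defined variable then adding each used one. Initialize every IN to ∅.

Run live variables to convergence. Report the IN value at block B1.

Answer: {a, b, c, f}

Working:
Fixpoint table:
  B0:   IN={b, c, f}   OUT={a, b, c, f}
  B1:   IN={a, b, c, f}   OUT={a, b, c, e, f}
  B2:   IN={a, b, c, e, f}   OUT={a, b, c, e, f}
  B3:   IN={a, b, c, e, f}   OUT={a, b, c, e, f}
  B4:   IN={b, c}   OUT={}

Merge at B1: OUT[B1] = IN[B2] ⊔ IN[B3] ⊔ IN[B4] = {a, b, c, e, f}
Applying B1's transfer function to that OUT value gives IN[B1] (row B1 above).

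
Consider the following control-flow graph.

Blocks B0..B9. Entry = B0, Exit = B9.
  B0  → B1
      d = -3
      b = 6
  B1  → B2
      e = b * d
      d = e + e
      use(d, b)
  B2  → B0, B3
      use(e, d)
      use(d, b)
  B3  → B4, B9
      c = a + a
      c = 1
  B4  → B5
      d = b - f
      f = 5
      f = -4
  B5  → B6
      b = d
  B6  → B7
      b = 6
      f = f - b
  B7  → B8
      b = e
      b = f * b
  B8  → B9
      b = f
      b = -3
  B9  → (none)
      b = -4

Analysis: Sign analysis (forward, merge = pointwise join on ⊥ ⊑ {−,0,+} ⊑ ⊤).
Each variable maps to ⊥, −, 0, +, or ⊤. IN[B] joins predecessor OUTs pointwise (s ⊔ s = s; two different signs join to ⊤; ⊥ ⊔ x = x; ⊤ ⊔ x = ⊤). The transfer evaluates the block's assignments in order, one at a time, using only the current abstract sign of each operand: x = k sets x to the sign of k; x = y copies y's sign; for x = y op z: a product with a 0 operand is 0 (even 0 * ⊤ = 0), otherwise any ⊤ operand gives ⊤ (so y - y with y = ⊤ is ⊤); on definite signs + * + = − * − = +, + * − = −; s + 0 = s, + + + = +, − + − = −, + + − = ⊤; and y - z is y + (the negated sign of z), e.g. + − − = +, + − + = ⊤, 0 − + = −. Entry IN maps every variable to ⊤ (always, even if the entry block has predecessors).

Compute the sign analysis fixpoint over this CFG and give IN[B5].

Converged values:
  B0: | IN=(all ⊤) | OUT={b:+, d:-; rest ⊤}
  B1: | IN={b:+, d:-; rest ⊤} | OUT={b:+, d:-, e:-; rest ⊤}
  B2: | IN={b:+, d:-, e:-; rest ⊤} | OUT={b:+, d:-, e:-; rest ⊤}
  B3: | IN={b:+, d:-, e:-; rest ⊤} | OUT={b:+, c:+, d:-, e:-; rest ⊤}
  B4: | IN={b:+, c:+, d:-, e:-; rest ⊤} | OUT={b:+, c:+, e:-, f:-; rest ⊤}
  B5: | IN={b:+, c:+, e:-, f:-; rest ⊤} | OUT={c:+, e:-, f:-; rest ⊤}
  B6: | IN={c:+, e:-, f:-; rest ⊤} | OUT={b:+, c:+, e:-, f:-; rest ⊤}
  B7: | IN={b:+, c:+, e:-, f:-; rest ⊤} | OUT={b:+, c:+, e:-, f:-; rest ⊤}
  B8: | IN={b:+, c:+, e:-, f:-; rest ⊤} | OUT={b:-, c:+, e:-, f:-; rest ⊤}
  B9: | IN={c:+, e:-; rest ⊤} | OUT={b:-, c:+, e:-; rest ⊤}

Merge at B5: IN[B5] = OUT[B4] = {a: ⊤, b: +, c: +, d: ⊤, e: -, f: -}

Answer: {a: ⊤, b: +, c: +, d: ⊤, e: -, f: -}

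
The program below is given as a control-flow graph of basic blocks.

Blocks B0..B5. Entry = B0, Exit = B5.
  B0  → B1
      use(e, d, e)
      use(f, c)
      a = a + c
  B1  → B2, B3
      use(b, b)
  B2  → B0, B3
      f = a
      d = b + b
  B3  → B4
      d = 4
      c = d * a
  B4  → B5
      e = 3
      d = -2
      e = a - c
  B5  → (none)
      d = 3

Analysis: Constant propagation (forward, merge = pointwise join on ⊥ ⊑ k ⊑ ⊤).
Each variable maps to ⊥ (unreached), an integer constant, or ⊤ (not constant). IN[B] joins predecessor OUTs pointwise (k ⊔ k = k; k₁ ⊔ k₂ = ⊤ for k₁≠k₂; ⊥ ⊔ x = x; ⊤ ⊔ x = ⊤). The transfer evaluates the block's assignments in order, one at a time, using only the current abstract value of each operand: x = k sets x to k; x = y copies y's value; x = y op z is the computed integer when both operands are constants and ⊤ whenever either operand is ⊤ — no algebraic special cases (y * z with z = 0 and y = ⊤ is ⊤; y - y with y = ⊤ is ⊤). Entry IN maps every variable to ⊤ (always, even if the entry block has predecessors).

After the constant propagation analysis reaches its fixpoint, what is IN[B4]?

Answer: {a: ⊤, b: ⊤, c: ⊤, d: 4, e: ⊤, f: ⊤}

Working:
Per-block solution:
  B0:  IN=(all ⊤)  OUT=(all ⊤)
  B1:  IN=(all ⊤)  OUT=(all ⊤)
  B2:  IN=(all ⊤)  OUT=(all ⊤)
  B3:  IN=(all ⊤)  OUT={d:4; rest ⊤}
  B4:  IN={d:4; rest ⊤}  OUT={d:-2; rest ⊤}
  B5:  IN={d:-2; rest ⊤}  OUT={d:3; rest ⊤}

Merge at B4: IN[B4] = OUT[B3] = {a: ⊤, b: ⊤, c: ⊤, d: 4, e: ⊤, f: ⊤}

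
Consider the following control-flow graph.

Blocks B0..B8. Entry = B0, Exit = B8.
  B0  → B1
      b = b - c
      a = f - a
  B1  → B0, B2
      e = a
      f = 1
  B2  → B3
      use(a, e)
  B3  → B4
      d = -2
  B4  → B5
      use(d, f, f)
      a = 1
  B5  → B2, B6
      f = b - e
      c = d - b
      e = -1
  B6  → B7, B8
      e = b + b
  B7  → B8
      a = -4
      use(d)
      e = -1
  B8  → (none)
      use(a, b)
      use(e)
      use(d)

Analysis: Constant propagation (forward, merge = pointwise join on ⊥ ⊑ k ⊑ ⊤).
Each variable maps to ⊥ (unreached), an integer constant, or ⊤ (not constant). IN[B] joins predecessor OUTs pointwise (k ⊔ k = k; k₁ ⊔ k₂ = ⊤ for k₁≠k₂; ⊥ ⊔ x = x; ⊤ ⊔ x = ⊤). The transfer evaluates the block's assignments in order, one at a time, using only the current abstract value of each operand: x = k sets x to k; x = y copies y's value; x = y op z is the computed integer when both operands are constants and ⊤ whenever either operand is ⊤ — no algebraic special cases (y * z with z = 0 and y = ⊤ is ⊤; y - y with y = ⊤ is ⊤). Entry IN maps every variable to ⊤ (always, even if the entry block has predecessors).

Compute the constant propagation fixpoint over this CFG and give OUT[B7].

Answer: {a: -4, b: ⊤, c: ⊤, d: -2, e: -1, f: ⊤}

Working:
Converged values:
  B0:  IN=(all ⊤)  OUT=(all ⊤)
  B1:  IN=(all ⊤)  OUT={f:1; rest ⊤}
  B2:  IN=(all ⊤)  OUT=(all ⊤)
  B3:  IN=(all ⊤)  OUT={d:-2; rest ⊤}
  B4:  IN={d:-2; rest ⊤}  OUT={a:1, d:-2; rest ⊤}
  B5:  IN={a:1, d:-2; rest ⊤}  OUT={a:1, d:-2, e:-1; rest ⊤}
  B6:  IN={a:1, d:-2, e:-1; rest ⊤}  OUT={a:1, d:-2; rest ⊤}
  B7:  IN={a:1, d:-2; rest ⊤}  OUT={a:-4, d:-2, e:-1; rest ⊤}
  B8:  IN={d:-2; rest ⊤}  OUT={d:-2; rest ⊤}

Merge at B7: IN[B7] = OUT[B6] = {a: 1, b: ⊤, c: ⊤, d: -2, e: ⊤, f: ⊤}
Applying B7's transfer function to that IN value gives OUT[B7] (row B7 above).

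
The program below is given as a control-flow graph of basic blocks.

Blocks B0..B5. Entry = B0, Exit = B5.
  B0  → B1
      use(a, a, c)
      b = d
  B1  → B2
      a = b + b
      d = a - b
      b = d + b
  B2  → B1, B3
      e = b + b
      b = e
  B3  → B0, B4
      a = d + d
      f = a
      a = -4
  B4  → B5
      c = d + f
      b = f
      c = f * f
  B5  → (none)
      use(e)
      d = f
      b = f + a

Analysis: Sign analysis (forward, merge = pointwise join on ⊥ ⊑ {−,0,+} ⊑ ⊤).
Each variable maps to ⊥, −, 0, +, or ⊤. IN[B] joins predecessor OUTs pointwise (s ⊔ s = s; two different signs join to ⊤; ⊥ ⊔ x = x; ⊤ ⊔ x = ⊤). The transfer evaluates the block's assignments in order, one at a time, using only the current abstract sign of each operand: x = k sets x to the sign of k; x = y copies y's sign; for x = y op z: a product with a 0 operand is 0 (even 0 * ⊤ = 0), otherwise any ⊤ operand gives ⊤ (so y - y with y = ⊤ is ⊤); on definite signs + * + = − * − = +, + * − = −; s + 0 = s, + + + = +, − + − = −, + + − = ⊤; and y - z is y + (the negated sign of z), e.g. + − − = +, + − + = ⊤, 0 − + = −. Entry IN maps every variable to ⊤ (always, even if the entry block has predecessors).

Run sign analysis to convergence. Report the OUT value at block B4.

Answer: {a: -, b: ⊤, c: ⊤, d: ⊤, e: ⊤, f: ⊤}

Working:
Converged values:
  B0: | IN=(all ⊤) | OUT=(all ⊤)
  B1: | IN=(all ⊤) | OUT=(all ⊤)
  B2: | IN=(all ⊤) | OUT=(all ⊤)
  B3: | IN=(all ⊤) | OUT={a:-; rest ⊤}
  B4: | IN={a:-; rest ⊤} | OUT={a:-; rest ⊤}
  B5: | IN={a:-; rest ⊤} | OUT={a:-; rest ⊤}

Merge at B4: IN[B4] = OUT[B3] = {a: -, b: ⊤, c: ⊤, d: ⊤, e: ⊤, f: ⊤}
Applying B4's transfer function to that IN value gives OUT[B4] (row B4 above).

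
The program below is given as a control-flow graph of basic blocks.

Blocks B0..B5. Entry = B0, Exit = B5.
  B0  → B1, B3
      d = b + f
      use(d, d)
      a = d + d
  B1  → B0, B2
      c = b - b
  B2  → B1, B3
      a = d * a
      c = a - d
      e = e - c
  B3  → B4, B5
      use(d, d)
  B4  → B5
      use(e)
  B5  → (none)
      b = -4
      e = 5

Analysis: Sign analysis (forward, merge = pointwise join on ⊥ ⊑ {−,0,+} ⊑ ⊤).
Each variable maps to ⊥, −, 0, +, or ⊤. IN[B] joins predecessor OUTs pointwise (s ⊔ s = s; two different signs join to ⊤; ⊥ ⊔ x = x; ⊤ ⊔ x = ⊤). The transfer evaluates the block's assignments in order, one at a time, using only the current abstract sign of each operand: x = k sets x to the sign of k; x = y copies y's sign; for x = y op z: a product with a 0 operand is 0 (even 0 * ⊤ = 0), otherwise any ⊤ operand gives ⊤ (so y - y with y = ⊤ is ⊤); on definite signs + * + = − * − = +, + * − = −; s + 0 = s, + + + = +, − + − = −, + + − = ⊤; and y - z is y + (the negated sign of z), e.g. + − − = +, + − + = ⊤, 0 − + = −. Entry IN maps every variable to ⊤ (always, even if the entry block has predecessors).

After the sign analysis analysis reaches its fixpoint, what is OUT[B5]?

Fixpoint table:
  B0: | IN=(all ⊤) | OUT=(all ⊤)
  B1: | IN=(all ⊤) | OUT=(all ⊤)
  B2: | IN=(all ⊤) | OUT=(all ⊤)
  B3: | IN=(all ⊤) | OUT=(all ⊤)
  B4: | IN=(all ⊤) | OUT=(all ⊤)
  B5: | IN=(all ⊤) | OUT={b:-, e:+; rest ⊤}

Merge at B5: IN[B5] = OUT[B3] ⊔ OUT[B4] = {a: ⊤, b: ⊤, c: ⊤, d: ⊤, e: ⊤, f: ⊤}
Applying B5's transfer function to that IN value gives OUT[B5] (row B5 above).

Answer: {a: ⊤, b: -, c: ⊤, d: ⊤, e: +, f: ⊤}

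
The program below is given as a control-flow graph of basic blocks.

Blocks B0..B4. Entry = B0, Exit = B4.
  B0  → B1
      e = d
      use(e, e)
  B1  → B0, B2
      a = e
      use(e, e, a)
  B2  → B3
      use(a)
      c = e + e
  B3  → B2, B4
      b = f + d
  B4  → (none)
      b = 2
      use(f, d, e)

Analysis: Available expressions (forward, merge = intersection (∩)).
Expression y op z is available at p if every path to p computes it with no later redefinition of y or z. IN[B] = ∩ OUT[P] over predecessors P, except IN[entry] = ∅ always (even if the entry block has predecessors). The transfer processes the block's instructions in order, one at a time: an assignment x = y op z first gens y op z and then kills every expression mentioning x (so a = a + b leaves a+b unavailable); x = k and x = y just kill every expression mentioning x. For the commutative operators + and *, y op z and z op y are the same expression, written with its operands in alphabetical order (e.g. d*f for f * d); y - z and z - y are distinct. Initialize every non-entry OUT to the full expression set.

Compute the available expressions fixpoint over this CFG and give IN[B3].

Fixpoint table:
  B0:  IN={}  OUT={}
  B1:  IN={}  OUT={}
  B2:  IN={}  OUT={e+e}
  B3:  IN={e+e}  OUT={d+f, e+e}
  B4:  IN={d+f, e+e}  OUT={d+f, e+e}

Merge at B3: IN[B3] = OUT[B2] = {e+e}

Answer: {e+e}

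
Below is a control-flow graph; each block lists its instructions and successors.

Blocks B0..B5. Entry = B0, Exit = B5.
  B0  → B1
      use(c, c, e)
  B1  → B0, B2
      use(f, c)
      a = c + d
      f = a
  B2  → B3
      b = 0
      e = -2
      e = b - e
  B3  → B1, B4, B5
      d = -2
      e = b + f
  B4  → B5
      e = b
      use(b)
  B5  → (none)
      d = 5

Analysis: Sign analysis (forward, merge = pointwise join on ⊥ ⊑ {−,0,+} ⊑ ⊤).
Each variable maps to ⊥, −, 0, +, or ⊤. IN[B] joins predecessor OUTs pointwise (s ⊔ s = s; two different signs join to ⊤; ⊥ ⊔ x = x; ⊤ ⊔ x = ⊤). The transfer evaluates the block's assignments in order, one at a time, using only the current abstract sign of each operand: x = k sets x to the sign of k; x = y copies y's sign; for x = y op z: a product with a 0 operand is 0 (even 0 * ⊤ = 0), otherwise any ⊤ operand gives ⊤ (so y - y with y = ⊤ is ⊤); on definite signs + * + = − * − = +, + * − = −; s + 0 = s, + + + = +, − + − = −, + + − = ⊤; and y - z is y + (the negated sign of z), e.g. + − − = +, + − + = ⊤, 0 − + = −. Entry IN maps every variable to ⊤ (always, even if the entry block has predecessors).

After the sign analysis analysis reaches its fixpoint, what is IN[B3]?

Fixpoint table:
  B0:   IN=(all ⊤)   OUT=(all ⊤)
  B1:   IN=(all ⊤)   OUT=(all ⊤)
  B2:   IN=(all ⊤)   OUT={b:0, e:+; rest ⊤}
  B3:   IN={b:0, e:+; rest ⊤}   OUT={b:0, d:-; rest ⊤}
  B4:   IN={b:0, d:-; rest ⊤}   OUT={b:0, d:-, e:0; rest ⊤}
  B5:   IN={b:0, d:-; rest ⊤}   OUT={b:0, d:+; rest ⊤}

Merge at B3: IN[B3] = OUT[B2] = {a: ⊤, b: 0, c: ⊤, d: ⊤, e: +, f: ⊤}

Answer: {a: ⊤, b: 0, c: ⊤, d: ⊤, e: +, f: ⊤}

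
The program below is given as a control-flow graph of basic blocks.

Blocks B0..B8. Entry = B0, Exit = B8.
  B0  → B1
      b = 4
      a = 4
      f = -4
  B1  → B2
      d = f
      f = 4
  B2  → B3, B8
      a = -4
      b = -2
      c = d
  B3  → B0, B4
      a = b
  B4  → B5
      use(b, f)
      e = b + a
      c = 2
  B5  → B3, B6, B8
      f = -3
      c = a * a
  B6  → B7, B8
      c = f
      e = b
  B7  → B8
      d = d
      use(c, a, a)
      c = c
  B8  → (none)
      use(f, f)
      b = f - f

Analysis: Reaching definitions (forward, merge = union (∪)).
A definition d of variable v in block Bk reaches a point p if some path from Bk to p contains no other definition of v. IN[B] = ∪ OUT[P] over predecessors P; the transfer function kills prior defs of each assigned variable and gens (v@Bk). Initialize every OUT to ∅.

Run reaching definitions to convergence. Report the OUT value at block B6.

Per-block solution:
  B0:   IN={a@B3, b@B2, c@B2, c@B5, d@B1, e@B4, f@B1, f@B5}   OUT={a@B0, b@B0, c@B2, c@B5, d@B1, e@B4, f@B0}
  B1:   IN={a@B0, b@B0, c@B2, c@B5, d@B1, e@B4, f@B0}   OUT={a@B0, b@B0, c@B2, c@B5, d@B1, e@B4, f@B1}
  B2:   IN={a@B0, b@B0, c@B2, c@B5, d@B1, e@B4, f@B1}   OUT={a@B2, b@B2, c@B2, d@B1, e@B4, f@B1}
  B3:   IN={a@B2, a@B3, b@B2, c@B2, c@B5, d@B1, e@B4, f@B1, f@B5}   OUT={a@B3, b@B2, c@B2, c@B5, d@B1, e@B4, f@B1, f@B5}
  B4:   IN={a@B3, b@B2, c@B2, c@B5, d@B1, e@B4, f@B1, f@B5}   OUT={a@B3, b@B2, c@B4, d@B1, e@B4, f@B1, f@B5}
  B5:   IN={a@B3, b@B2, c@B4, d@B1, e@B4, f@B1, f@B5}   OUT={a@B3, b@B2, c@B5, d@B1, e@B4, f@B5}
  B6:   IN={a@B3, b@B2, c@B5, d@B1, e@B4, f@B5}   OUT={a@B3, b@B2, c@B6, d@B1, e@B6, f@B5}
  B7:   IN={a@B3, b@B2, c@B6, d@B1, e@B6, f@B5}   OUT={a@B3, b@B2, c@B7, d@B7, e@B6, f@B5}
  B8:   IN={a@B2, a@B3, b@B2, c@B2, c@B5, c@B6, c@B7, d@B1, d@B7, e@B4, e@B6, f@B1, f@B5}   OUT={a@B2, a@B3, b@B8, c@B2, c@B5, c@B6, c@B7, d@B1, d@B7, e@B4, e@B6, f@B1, f@B5}

Merge at B6: IN[B6] = OUT[B5] = {a@B3, b@B2, c@B5, d@B1, e@B4, f@B5}
Applying B6's transfer function to that IN value gives OUT[B6] (row B6 above).

Answer: {a@B3, b@B2, c@B6, d@B1, e@B6, f@B5}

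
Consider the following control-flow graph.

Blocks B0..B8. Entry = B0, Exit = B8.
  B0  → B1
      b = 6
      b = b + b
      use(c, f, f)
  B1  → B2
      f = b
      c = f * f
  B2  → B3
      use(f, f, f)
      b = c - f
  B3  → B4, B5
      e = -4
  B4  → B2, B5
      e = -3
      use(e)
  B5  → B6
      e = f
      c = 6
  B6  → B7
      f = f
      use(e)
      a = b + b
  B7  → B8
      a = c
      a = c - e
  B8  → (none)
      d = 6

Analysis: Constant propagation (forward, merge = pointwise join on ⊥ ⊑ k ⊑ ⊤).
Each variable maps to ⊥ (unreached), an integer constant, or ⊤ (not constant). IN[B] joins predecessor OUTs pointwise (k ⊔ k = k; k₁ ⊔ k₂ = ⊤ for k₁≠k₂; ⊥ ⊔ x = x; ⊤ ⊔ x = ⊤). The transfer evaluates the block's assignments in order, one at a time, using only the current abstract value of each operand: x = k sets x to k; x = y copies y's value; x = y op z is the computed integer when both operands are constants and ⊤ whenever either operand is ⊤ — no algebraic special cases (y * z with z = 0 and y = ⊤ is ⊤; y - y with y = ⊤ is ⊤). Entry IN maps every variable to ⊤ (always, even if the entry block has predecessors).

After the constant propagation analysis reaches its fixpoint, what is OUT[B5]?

Answer: {a: ⊤, b: 132, c: 6, d: ⊤, e: 12, f: 12}

Working:
Converged values:
  B0:  IN=(all ⊤)  OUT={b:12; rest ⊤}
  B1:  IN={b:12; rest ⊤}  OUT={b:12, c:144, f:12; rest ⊤}
  B2:  IN={c:144, f:12; rest ⊤}  OUT={b:132, c:144, f:12; rest ⊤}
  B3:  IN={b:132, c:144, f:12; rest ⊤}  OUT={b:132, c:144, e:-4, f:12; rest ⊤}
  B4:  IN={b:132, c:144, e:-4, f:12; rest ⊤}  OUT={b:132, c:144, e:-3, f:12; rest ⊤}
  B5:  IN={b:132, c:144, f:12; rest ⊤}  OUT={b:132, c:6, e:12, f:12; rest ⊤}
  B6:  IN={b:132, c:6, e:12, f:12; rest ⊤}  OUT={a:264, b:132, c:6, e:12, f:12; rest ⊤}
  B7:  IN={a:264, b:132, c:6, e:12, f:12; rest ⊤}  OUT={a:-6, b:132, c:6, e:12, f:12; rest ⊤}
  B8:  IN={a:-6, b:132, c:6, e:12, f:12; rest ⊤}  OUT={a:-6, b:132, c:6, d:6, e:12, f:12; rest ⊤}

Merge at B5: IN[B5] = OUT[B3] ⊔ OUT[B4] = {a: ⊤, b: 132, c: 144, d: ⊤, e: ⊤, f: 12}
Applying B5's transfer function to that IN value gives OUT[B5] (row B5 above).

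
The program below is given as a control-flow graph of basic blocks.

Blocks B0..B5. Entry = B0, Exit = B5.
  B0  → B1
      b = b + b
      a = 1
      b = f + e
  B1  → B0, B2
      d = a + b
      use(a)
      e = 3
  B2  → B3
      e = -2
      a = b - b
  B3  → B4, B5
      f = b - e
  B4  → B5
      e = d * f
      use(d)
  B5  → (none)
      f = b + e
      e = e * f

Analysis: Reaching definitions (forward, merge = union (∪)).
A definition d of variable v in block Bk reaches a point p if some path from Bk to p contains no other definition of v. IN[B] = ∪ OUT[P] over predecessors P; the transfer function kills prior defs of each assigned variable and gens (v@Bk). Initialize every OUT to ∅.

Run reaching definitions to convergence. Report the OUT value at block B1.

Answer: {a@B0, b@B0, d@B1, e@B1}

Working:
Fixpoint table:
  B0:  IN={a@B0, b@B0, d@B1, e@B1}  OUT={a@B0, b@B0, d@B1, e@B1}
  B1:  IN={a@B0, b@B0, d@B1, e@B1}  OUT={a@B0, b@B0, d@B1, e@B1}
  B2:  IN={a@B0, b@B0, d@B1, e@B1}  OUT={a@B2, b@B0, d@B1, e@B2}
  B3:  IN={a@B2, b@B0, d@B1, e@B2}  OUT={a@B2, b@B0, d@B1, e@B2, f@B3}
  B4:  IN={a@B2, b@B0, d@B1, e@B2, f@B3}  OUT={a@B2, b@B0, d@B1, e@B4, f@B3}
  B5:  IN={a@B2, b@B0, d@B1, e@B2, e@B4, f@B3}  OUT={a@B2, b@B0, d@B1, e@B5, f@B5}

Merge at B1: IN[B1] = OUT[B0] = {a@B0, b@B0, d@B1, e@B1}
Applying B1's transfer function to that IN value gives OUT[B1] (row B1 above).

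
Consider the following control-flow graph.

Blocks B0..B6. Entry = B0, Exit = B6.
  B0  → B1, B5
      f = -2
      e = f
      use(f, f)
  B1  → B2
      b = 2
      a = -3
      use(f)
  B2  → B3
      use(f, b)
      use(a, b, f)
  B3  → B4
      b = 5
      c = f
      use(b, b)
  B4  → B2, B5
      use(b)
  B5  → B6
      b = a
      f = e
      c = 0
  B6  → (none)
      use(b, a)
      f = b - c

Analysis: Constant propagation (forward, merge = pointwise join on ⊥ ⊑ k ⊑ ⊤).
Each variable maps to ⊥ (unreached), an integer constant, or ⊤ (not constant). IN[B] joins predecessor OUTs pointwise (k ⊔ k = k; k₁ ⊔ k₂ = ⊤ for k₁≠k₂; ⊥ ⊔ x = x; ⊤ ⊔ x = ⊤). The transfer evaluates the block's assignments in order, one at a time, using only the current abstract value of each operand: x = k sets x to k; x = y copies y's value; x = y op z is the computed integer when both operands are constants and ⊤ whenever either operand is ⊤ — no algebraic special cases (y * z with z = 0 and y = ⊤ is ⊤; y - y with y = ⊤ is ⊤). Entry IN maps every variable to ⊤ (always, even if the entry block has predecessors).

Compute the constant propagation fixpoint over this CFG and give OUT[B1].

Converged values:
  B0:  IN=(all ⊤)  OUT={e:-2, f:-2; rest ⊤}
  B1:  IN={e:-2, f:-2; rest ⊤}  OUT={a:-3, b:2, e:-2, f:-2; rest ⊤}
  B2:  IN={a:-3, e:-2, f:-2; rest ⊤}  OUT={a:-3, e:-2, f:-2; rest ⊤}
  B3:  IN={a:-3, e:-2, f:-2; rest ⊤}  OUT={a:-3, b:5, c:-2, e:-2, f:-2; rest ⊤}
  B4:  IN={a:-3, b:5, c:-2, e:-2, f:-2; rest ⊤}  OUT={a:-3, b:5, c:-2, e:-2, f:-2; rest ⊤}
  B5:  IN={e:-2, f:-2; rest ⊤}  OUT={c:0, e:-2, f:-2; rest ⊤}
  B6:  IN={c:0, e:-2, f:-2; rest ⊤}  OUT={c:0, e:-2; rest ⊤}

Merge at B1: IN[B1] = OUT[B0] = {a: ⊤, b: ⊤, c: ⊤, d: ⊤, e: -2, f: -2}
Applying B1's transfer function to that IN value gives OUT[B1] (row B1 above).

Answer: {a: -3, b: 2, c: ⊤, d: ⊤, e: -2, f: -2}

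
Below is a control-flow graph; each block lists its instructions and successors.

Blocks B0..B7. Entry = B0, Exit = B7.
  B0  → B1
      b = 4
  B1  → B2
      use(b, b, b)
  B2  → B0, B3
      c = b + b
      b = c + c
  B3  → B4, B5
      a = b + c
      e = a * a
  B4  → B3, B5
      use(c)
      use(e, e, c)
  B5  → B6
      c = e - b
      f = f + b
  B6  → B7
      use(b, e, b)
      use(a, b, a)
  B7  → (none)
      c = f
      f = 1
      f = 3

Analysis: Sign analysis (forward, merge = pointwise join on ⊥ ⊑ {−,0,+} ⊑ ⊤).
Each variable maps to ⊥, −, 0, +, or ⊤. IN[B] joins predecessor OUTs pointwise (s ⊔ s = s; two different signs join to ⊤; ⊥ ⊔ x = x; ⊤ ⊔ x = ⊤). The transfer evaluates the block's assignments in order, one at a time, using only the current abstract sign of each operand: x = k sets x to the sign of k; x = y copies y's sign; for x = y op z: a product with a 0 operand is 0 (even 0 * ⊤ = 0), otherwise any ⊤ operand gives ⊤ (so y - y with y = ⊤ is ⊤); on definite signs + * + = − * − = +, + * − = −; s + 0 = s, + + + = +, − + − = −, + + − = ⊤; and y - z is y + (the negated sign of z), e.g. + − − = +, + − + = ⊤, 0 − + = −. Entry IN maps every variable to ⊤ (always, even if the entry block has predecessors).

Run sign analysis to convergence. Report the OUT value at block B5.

Converged values:
  B0:  IN=(all ⊤)  OUT={b:+; rest ⊤}
  B1:  IN={b:+; rest ⊤}  OUT={b:+; rest ⊤}
  B2:  IN={b:+; rest ⊤}  OUT={b:+, c:+; rest ⊤}
  B3:  IN={b:+, c:+; rest ⊤}  OUT={a:+, b:+, c:+, e:+; rest ⊤}
  B4:  IN={a:+, b:+, c:+, e:+; rest ⊤}  OUT={a:+, b:+, c:+, e:+; rest ⊤}
  B5:  IN={a:+, b:+, c:+, e:+; rest ⊤}  OUT={a:+, b:+, e:+; rest ⊤}
  B6:  IN={a:+, b:+, e:+; rest ⊤}  OUT={a:+, b:+, e:+; rest ⊤}
  B7:  IN={a:+, b:+, e:+; rest ⊤}  OUT={a:+, b:+, e:+, f:+; rest ⊤}

Merge at B5: IN[B5] = OUT[B3] ⊔ OUT[B4] = {a: +, b: +, c: +, d: ⊤, e: +, f: ⊤}
Applying B5's transfer function to that IN value gives OUT[B5] (row B5 above).

Answer: {a: +, b: +, c: ⊤, d: ⊤, e: +, f: ⊤}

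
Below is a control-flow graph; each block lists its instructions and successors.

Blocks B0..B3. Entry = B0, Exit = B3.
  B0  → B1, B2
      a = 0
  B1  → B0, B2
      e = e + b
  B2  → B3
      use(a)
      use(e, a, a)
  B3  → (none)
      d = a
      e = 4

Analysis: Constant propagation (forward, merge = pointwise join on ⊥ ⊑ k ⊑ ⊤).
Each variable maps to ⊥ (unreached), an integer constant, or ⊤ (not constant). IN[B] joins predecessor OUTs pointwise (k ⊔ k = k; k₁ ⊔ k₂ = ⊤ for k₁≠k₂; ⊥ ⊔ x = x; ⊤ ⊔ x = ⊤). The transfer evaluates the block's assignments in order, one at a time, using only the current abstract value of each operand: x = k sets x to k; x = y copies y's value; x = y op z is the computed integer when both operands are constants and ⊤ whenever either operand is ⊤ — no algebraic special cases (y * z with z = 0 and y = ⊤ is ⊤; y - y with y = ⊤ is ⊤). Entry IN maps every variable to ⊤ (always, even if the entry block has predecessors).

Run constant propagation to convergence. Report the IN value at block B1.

Answer: {a: 0, b: ⊤, c: ⊤, d: ⊤, e: ⊤, f: ⊤}

Working:
Converged values:
  B0: | IN=(all ⊤) | OUT={a:0; rest ⊤}
  B1: | IN={a:0; rest ⊤} | OUT={a:0; rest ⊤}
  B2: | IN={a:0; rest ⊤} | OUT={a:0; rest ⊤}
  B3: | IN={a:0; rest ⊤} | OUT={a:0, d:0, e:4; rest ⊤}

Merge at B1: IN[B1] = OUT[B0] = {a: 0, b: ⊤, c: ⊤, d: ⊤, e: ⊤, f: ⊤}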